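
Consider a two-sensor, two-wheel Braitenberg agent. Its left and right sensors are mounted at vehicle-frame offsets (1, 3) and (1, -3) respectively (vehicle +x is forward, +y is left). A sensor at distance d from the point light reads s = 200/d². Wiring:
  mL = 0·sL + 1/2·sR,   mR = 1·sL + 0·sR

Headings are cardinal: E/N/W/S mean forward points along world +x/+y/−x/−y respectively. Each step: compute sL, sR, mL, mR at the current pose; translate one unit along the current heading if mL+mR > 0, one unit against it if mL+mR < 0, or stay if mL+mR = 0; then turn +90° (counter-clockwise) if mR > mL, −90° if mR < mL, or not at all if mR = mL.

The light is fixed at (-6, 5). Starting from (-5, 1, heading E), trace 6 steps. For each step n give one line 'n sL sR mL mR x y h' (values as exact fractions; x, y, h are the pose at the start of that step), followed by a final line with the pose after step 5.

n=0: pose=(-5,1,E); sL=40, sR=200/53; mL=100/53, mR=40; mL+mR=2220/53 → advance +1; mR−mL=2020/53 → turn +1·90°
n=1: pose=(-4,1,N); sL=20, sR=100/17; mL=50/17, mR=20; mL+mR=390/17 → advance +1; mR−mL=290/17 → turn +1·90°
n=2: pose=(-4,2,W); sL=200/37, sR=200; mL=100, mR=200/37; mL+mR=3900/37 → advance +1; mR−mL=-3500/37 → turn -1·90°
n=3: pose=(-5,2,N); sL=25, sR=10; mL=5, mR=25; mL+mR=30 → advance +1; mR−mL=20 → turn +1·90°
n=4: pose=(-5,3,W); sL=8, sR=200; mL=100, mR=8; mL+mR=108 → advance +1; mR−mL=-92 → turn -1·90°
n=5: pose=(-6,3,N); sL=20, sR=20; mL=10, mR=20; mL+mR=30 → advance +1; mR−mL=10 → turn +1·90°

0 40 200/53 100/53 40 -5 1 E
1 20 100/17 50/17 20 -4 1 N
2 200/37 200 100 200/37 -4 2 W
3 25 10 5 25 -5 2 N
4 8 200 100 8 -5 3 W
5 20 20 10 20 -6 3 N
final -6 4 W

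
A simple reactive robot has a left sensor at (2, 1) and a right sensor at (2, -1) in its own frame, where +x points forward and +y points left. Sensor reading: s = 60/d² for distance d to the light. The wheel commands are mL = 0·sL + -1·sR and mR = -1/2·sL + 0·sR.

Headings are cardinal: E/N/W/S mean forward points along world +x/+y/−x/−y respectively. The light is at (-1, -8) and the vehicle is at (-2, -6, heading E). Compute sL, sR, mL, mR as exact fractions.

left sensor world pos  = (0, -5); dL² = 10
right sensor world pos = (0, -7); dR² = 2
sL = 60/10 = 6
sR = 60/2 = 30
mL = 0·sL + -1·sR = -30
mR = -1/2·sL + 0·sR = -3

6 30 -30 -3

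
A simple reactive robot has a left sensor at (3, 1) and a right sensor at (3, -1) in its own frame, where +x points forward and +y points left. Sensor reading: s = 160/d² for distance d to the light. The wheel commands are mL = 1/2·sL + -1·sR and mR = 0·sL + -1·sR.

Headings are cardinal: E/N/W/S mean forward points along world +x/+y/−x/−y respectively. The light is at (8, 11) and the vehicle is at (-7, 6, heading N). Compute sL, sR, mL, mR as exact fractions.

8/13 4/5 -32/65 -4/5

left sensor world pos  = (-8, 9); dL² = 260
right sensor world pos = (-6, 9); dR² = 200
sL = 160/260 = 8/13
sR = 160/200 = 4/5
mL = 1/2·sL + -1·sR = -32/65
mR = 0·sL + -1·sR = -4/5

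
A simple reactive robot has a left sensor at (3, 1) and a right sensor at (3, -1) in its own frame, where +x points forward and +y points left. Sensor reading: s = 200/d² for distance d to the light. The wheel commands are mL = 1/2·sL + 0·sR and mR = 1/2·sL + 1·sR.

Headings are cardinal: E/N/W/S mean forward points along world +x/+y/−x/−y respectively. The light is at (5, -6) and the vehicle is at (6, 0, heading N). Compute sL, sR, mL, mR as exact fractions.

200/81 40/17 100/81 4940/1377

left sensor world pos  = (5, 3); dL² = 81
right sensor world pos = (7, 3); dR² = 85
sL = 200/81 = 200/81
sR = 200/85 = 40/17
mL = 1/2·sL + 0·sR = 100/81
mR = 1/2·sL + 1·sR = 4940/1377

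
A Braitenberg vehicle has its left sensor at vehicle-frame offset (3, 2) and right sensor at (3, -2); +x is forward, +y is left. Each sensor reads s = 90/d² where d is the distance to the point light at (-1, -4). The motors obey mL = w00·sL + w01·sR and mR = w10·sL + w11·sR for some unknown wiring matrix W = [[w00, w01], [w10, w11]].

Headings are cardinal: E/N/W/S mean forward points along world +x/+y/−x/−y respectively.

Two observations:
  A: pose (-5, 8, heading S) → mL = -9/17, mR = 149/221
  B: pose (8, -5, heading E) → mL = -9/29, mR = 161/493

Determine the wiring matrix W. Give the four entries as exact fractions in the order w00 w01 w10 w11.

obs A: pose=(-5,8,S) → sL=18/17, sR=10/13, mL=-9/17, mR=149/221
obs B: pose=(8,-5,E) → sL=18/29, sR=10/17, mL=-9/29, mR=161/493
sensor matrix S = [[18/17, 10/13], [18/29, 10/17]]; det S = 15840/108953
solve [mL_A; mL_B] = S·[w00; w01] and [mR_A; mR_B] = S·[w10; w11]:
  w00 = -1/2, w01 = 0, w10 = 1, w11 = -1/2

-1/2 0 1 -1/2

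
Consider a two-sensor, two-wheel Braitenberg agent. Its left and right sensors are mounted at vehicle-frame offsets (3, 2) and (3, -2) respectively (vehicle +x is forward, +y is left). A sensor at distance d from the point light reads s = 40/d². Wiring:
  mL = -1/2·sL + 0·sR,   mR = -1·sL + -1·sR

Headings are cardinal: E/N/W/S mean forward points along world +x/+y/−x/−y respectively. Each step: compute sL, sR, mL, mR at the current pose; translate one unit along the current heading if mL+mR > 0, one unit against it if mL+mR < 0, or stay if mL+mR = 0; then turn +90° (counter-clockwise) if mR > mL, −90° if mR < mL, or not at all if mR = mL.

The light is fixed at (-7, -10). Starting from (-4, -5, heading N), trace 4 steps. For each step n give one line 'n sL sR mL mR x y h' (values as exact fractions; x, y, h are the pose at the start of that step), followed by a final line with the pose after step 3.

0 8/13 40/89 -4/13 -1232/1157 -4 -5 N
1 5/9 1 -5/18 -14/9 -4 -6 E
2 40/17 40 -20/17 -720/17 -5 -6 S
3 4 4/5 -2 -24/5 -5 -5 W
final -4 -5 N

n=0: pose=(-4,-5,N); sL=8/13, sR=40/89; mL=-4/13, mR=-1232/1157; mL+mR=-1588/1157 → advance -1; mR−mL=-876/1157 → turn -1·90°
n=1: pose=(-4,-6,E); sL=5/9, sR=1; mL=-5/18, mR=-14/9; mL+mR=-11/6 → advance -1; mR−mL=-23/18 → turn -1·90°
n=2: pose=(-5,-6,S); sL=40/17, sR=40; mL=-20/17, mR=-720/17; mL+mR=-740/17 → advance -1; mR−mL=-700/17 → turn -1·90°
n=3: pose=(-5,-5,W); sL=4, sR=4/5; mL=-2, mR=-24/5; mL+mR=-34/5 → advance -1; mR−mL=-14/5 → turn -1·90°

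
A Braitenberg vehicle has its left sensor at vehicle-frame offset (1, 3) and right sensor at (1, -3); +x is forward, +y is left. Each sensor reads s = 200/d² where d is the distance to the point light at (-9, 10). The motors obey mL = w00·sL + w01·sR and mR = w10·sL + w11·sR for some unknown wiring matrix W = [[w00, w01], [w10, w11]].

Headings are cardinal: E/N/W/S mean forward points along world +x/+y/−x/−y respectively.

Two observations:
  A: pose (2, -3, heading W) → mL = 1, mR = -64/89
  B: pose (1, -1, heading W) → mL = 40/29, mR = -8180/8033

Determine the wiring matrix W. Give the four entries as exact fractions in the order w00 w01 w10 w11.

0 1 1/2 -1

obs A: pose=(2,-3,W) → sL=50/89, sR=1, mL=1, mR=-64/89
obs B: pose=(1,-1,W) → sL=200/277, sR=40/29, mL=40/29, mR=-8180/8033
sensor matrix S = [[50/89, 1], [200/277, 40/29]]; det S = 37800/714937
solve [mL_A; mL_B] = S·[w00; w01] and [mR_A; mR_B] = S·[w10; w11]:
  w00 = 0, w01 = 1, w10 = 1/2, w11 = -1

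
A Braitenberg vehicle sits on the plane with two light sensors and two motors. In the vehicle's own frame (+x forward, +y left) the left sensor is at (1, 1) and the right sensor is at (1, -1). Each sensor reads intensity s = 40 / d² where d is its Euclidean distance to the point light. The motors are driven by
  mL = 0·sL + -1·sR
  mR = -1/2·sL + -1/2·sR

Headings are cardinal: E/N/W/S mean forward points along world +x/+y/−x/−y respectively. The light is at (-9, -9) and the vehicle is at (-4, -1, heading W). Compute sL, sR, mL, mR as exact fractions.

left sensor world pos  = (-5, -2); dL² = 65
right sensor world pos = (-5, 0); dR² = 97
sL = 40/65 = 8/13
sR = 40/97 = 40/97
mL = 0·sL + -1·sR = -40/97
mR = -1/2·sL + -1/2·sR = -648/1261

8/13 40/97 -40/97 -648/1261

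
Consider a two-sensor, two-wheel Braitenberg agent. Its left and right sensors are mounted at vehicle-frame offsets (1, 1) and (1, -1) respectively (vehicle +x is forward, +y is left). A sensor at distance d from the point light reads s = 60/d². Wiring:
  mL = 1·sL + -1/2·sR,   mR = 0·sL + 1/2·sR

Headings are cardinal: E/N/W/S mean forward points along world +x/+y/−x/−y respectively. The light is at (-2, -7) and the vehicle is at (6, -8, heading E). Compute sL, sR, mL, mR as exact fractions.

left sensor world pos  = (7, -7); dL² = 81
right sensor world pos = (7, -9); dR² = 85
sL = 60/81 = 20/27
sR = 60/85 = 12/17
mL = 1·sL + -1/2·sR = 178/459
mR = 0·sL + 1/2·sR = 6/17

20/27 12/17 178/459 6/17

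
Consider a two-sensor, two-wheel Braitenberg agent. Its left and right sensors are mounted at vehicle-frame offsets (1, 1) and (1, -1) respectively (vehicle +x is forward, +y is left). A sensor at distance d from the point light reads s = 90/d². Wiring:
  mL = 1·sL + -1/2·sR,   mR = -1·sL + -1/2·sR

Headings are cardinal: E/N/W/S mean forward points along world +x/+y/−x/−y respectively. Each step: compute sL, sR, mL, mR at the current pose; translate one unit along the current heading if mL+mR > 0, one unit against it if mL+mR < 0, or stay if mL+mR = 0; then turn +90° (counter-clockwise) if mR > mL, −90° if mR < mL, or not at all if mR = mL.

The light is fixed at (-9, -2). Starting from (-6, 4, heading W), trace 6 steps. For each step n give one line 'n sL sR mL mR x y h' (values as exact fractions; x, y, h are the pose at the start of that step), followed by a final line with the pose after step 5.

n=0: pose=(-6,4,W); sL=90/29, sR=90/53; mL=3465/1537, mR=-6075/1537; mL+mR=-90/53 → advance -1; mR−mL=-180/29 → turn -1·90°
n=1: pose=(-5,4,N); sL=45/29, sR=45/37; mL=2025/2146, mR=-4635/2146; mL+mR=-45/37 → advance -1; mR−mL=-90/29 → turn -1·90°
n=2: pose=(-5,3,E); sL=90/61, sR=90/41; mL=945/2501, mR=-6435/2501; mL+mR=-90/41 → advance -1; mR−mL=-180/61 → turn -1·90°
n=3: pose=(-6,3,S); sL=45/16, sR=9/2; mL=9/16, mR=-81/16; mL+mR=-9/2 → advance -1; mR−mL=-45/8 → turn -1·90°
n=4: pose=(-6,4,W); sL=90/29, sR=90/53; mL=3465/1537, mR=-6075/1537; mL+mR=-90/53 → advance -1; mR−mL=-180/29 → turn -1·90°
n=5: pose=(-5,4,N); sL=45/29, sR=45/37; mL=2025/2146, mR=-4635/2146; mL+mR=-45/37 → advance -1; mR−mL=-90/29 → turn -1·90°

0 90/29 90/53 3465/1537 -6075/1537 -6 4 W
1 45/29 45/37 2025/2146 -4635/2146 -5 4 N
2 90/61 90/41 945/2501 -6435/2501 -5 3 E
3 45/16 9/2 9/16 -81/16 -6 3 S
4 90/29 90/53 3465/1537 -6075/1537 -6 4 W
5 45/29 45/37 2025/2146 -4635/2146 -5 4 N
final -5 3 E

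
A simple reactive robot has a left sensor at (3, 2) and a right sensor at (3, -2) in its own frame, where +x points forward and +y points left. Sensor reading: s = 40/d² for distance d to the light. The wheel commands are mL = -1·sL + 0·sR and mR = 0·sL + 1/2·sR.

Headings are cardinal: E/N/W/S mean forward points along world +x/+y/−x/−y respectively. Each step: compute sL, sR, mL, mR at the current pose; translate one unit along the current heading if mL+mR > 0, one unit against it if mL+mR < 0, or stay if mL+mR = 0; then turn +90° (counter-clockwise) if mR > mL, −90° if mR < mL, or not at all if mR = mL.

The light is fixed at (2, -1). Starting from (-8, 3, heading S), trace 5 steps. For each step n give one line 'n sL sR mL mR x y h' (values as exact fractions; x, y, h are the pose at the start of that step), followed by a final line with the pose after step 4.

n=0: pose=(-8,3,S); sL=8/13, sR=8/29; mL=-8/13, mR=4/29; mL+mR=-180/377 → advance -1; mR−mL=284/377 → turn +1·90°
n=1: pose=(-8,4,E); sL=20/49, sR=20/29; mL=-20/49, mR=10/29; mL+mR=-90/1421 → advance -1; mR−mL=1070/1421 → turn +1·90°
n=2: pose=(-9,4,N); sL=40/233, sR=8/29; mL=-40/233, mR=4/29; mL+mR=-228/6757 → advance -1; mR−mL=2092/6757 → turn +1·90°
n=3: pose=(-9,3,W); sL=1/5, sR=5/29; mL=-1/5, mR=5/58; mL+mR=-33/290 → advance -1; mR−mL=83/290 → turn +1·90°
n=4: pose=(-8,3,S); sL=8/13, sR=8/29; mL=-8/13, mR=4/29; mL+mR=-180/377 → advance -1; mR−mL=284/377 → turn +1·90°

0 8/13 8/29 -8/13 4/29 -8 3 S
1 20/49 20/29 -20/49 10/29 -8 4 E
2 40/233 8/29 -40/233 4/29 -9 4 N
3 1/5 5/29 -1/5 5/58 -9 3 W
4 8/13 8/29 -8/13 4/29 -8 3 S
final -8 4 E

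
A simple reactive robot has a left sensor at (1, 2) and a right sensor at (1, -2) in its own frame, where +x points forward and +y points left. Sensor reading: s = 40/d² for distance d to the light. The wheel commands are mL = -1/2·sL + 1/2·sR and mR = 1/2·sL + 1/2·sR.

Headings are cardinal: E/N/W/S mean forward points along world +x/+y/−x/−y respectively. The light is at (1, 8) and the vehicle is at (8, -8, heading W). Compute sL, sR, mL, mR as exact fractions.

left sensor world pos  = (7, -10); dL² = 360
right sensor world pos = (7, -6); dR² = 232
sL = 40/360 = 1/9
sR = 40/232 = 5/29
mL = -1/2·sL + 1/2·sR = 8/261
mR = 1/2·sL + 1/2·sR = 37/261

1/9 5/29 8/261 37/261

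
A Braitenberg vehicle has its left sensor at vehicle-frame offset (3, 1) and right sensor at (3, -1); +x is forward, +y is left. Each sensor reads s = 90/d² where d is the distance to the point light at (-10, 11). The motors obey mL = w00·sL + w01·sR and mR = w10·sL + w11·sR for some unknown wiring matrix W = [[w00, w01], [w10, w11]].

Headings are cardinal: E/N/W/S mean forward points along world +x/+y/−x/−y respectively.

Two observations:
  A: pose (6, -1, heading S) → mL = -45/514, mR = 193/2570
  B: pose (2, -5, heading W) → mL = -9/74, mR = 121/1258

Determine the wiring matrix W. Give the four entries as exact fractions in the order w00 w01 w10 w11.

-1/2 0 1 -1/2

obs A: pose=(6,-1,S) → sL=45/257, sR=1/5, mL=-45/514, mR=193/2570
obs B: pose=(2,-5,W) → sL=9/37, sR=5/17, mL=-9/74, mR=121/1258
sensor matrix S = [[45/257, 1/5], [9/37, 5/17]]; det S = 2304/808265
solve [mL_A; mL_B] = S·[w00; w01] and [mR_A; mR_B] = S·[w10; w11]:
  w00 = -1/2, w01 = 0, w10 = 1, w11 = -1/2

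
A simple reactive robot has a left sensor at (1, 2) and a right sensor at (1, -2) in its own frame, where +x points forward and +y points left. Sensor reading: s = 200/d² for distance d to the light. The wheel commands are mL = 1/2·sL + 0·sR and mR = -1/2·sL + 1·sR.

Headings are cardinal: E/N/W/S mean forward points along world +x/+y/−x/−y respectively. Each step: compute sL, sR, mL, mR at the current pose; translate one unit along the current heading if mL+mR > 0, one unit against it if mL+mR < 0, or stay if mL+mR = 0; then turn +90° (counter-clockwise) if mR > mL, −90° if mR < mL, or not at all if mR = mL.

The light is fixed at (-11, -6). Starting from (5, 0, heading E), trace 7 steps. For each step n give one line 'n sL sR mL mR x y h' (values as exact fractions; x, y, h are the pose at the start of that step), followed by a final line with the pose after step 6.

0 200/353 40/61 100/353 8020/21533 5 0 E
1 100/137 20/41 50/137 690/5617 6 0 N
2 40/81 200/349 20/81 9220/28269 6 1 E
3 5/8 25/58 5/16 55/464 7 1 N
4 200/461 200/397 100/461 52500/183017 7 2 E
5 20/37 100/261 10/37 1090/9657 8 2 N
6 200/521 200/449 100/521 59300/233929 8 3 E
final 9 3 N

n=0: pose=(5,0,E); sL=200/353, sR=40/61; mL=100/353, mR=8020/21533; mL+mR=40/61 → advance +1; mR−mL=1920/21533 → turn +1·90°
n=1: pose=(6,0,N); sL=100/137, sR=20/41; mL=50/137, mR=690/5617; mL+mR=20/41 → advance +1; mR−mL=-1360/5617 → turn -1·90°
n=2: pose=(6,1,E); sL=40/81, sR=200/349; mL=20/81, mR=9220/28269; mL+mR=200/349 → advance +1; mR−mL=2240/28269 → turn +1·90°
n=3: pose=(7,1,N); sL=5/8, sR=25/58; mL=5/16, mR=55/464; mL+mR=25/58 → advance +1; mR−mL=-45/232 → turn -1·90°
n=4: pose=(7,2,E); sL=200/461, sR=200/397; mL=100/461, mR=52500/183017; mL+mR=200/397 → advance +1; mR−mL=12800/183017 → turn +1·90°
n=5: pose=(8,2,N); sL=20/37, sR=100/261; mL=10/37, mR=1090/9657; mL+mR=100/261 → advance +1; mR−mL=-1520/9657 → turn -1·90°
n=6: pose=(8,3,E); sL=200/521, sR=200/449; mL=100/521, mR=59300/233929; mL+mR=200/449 → advance +1; mR−mL=14400/233929 → turn +1·90°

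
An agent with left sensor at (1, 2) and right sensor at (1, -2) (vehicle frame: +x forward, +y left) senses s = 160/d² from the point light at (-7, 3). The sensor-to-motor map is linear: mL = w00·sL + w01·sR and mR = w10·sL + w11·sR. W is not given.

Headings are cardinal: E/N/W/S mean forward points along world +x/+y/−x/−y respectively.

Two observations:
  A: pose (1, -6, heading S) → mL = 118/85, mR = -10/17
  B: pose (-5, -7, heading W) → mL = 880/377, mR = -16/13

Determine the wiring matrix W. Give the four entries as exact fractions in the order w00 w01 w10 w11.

1 1/2 0 -1/2

obs A: pose=(1,-6,S) → sL=4/5, sR=20/17, mL=118/85, mR=-10/17
obs B: pose=(-5,-7,W) → sL=32/29, sR=32/13, mL=880/377, mR=-16/13
sensor matrix S = [[4/5, 20/17], [32/29, 32/13]]; det S = 21504/32045
solve [mL_A; mL_B] = S·[w00; w01] and [mR_A; mR_B] = S·[w10; w11]:
  w00 = 1, w01 = 1/2, w10 = 0, w11 = -1/2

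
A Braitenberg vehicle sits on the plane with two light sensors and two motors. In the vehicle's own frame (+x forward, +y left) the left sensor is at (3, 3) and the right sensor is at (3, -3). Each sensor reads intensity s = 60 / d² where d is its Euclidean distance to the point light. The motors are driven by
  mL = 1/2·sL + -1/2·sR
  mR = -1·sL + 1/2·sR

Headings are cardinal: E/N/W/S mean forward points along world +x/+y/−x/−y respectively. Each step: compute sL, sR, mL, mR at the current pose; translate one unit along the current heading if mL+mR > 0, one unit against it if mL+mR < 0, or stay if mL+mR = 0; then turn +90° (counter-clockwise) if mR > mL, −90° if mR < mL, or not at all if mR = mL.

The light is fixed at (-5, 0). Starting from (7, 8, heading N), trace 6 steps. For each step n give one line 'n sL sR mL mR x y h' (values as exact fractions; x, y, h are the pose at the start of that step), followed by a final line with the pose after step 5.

n=0: pose=(7,8,N); sL=30/101, sR=30/173; mL=1080/17473, mR=-3675/17473; mL+mR=-15/101 → advance -1; mR−mL=-4755/17473 → turn -1·90°
n=1: pose=(7,7,E); sL=12/65, sR=60/241; mL=-504/15665, mR=-942/15665; mL+mR=-6/65 → advance -1; mR−mL=-438/15665 → turn -1·90°
n=2: pose=(6,7,S); sL=15/53, sR=3/4; mL=-99/424, mR=39/424; mL+mR=-15/106 → advance -1; mR−mL=69/212 → turn +1·90°
n=3: pose=(6,8,E); sL=60/317, sR=60/221; mL=-2880/70057, mR=-3750/70057; mL+mR=-30/317 → advance -1; mR−mL=-870/70057 → turn -1·90°
n=4: pose=(5,8,S); sL=30/97, sR=30/37; mL=-900/3589, mR=345/3589; mL+mR=-15/97 → advance -1; mR−mL=1245/3589 → turn +1·90°
n=5: pose=(5,9,E); sL=60/313, sR=12/41; mL=-648/12833, mR=-582/12833; mL+mR=-30/313 → advance -1; mR−mL=66/12833 → turn +1·90°

0 30/101 30/173 1080/17473 -3675/17473 7 8 N
1 12/65 60/241 -504/15665 -942/15665 7 7 E
2 15/53 3/4 -99/424 39/424 6 7 S
3 60/317 60/221 -2880/70057 -3750/70057 6 8 E
4 30/97 30/37 -900/3589 345/3589 5 8 S
5 60/313 12/41 -648/12833 -582/12833 5 9 E
final 4 9 N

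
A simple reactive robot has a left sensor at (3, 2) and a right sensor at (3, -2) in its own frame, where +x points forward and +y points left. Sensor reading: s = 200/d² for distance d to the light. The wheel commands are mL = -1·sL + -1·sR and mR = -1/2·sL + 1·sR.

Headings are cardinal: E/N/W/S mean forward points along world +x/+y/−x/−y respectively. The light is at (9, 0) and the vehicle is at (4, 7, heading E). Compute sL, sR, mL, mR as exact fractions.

left sensor world pos  = (7, 9); dL² = 85
right sensor world pos = (7, 5); dR² = 29
sL = 200/85 = 40/17
sR = 200/29 = 200/29
mL = -1·sL + -1·sR = -4560/493
mR = -1/2·sL + 1·sR = 2820/493

40/17 200/29 -4560/493 2820/493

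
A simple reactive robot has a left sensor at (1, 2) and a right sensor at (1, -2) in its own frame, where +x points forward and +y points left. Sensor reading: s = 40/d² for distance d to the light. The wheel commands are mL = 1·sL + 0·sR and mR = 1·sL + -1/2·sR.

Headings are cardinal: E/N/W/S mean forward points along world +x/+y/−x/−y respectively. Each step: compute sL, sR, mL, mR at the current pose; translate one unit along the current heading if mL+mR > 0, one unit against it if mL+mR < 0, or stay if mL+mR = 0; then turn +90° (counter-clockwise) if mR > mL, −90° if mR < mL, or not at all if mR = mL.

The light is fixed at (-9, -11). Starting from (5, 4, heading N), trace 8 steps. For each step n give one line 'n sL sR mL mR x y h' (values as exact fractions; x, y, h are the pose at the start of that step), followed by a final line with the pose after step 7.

0 1/10 5/64 1/10 39/640 5 4 N
1 40/549 40/421 40/549 5860/231129 5 5 E
2 20/257 20/197 20/257 1370/50629 6 5 S
3 8/73 8/97 8/73 484/7081 6 4 W
4 1/10 5/64 1/10 39/640 5 4 N
5 40/549 40/421 40/549 5860/231129 5 5 E
6 20/257 20/197 20/257 1370/50629 6 5 S
7 8/73 8/97 8/73 484/7081 6 4 W
final 5 4 N

n=0: pose=(5,4,N); sL=1/10, sR=5/64; mL=1/10, mR=39/640; mL+mR=103/640 → advance +1; mR−mL=-5/128 → turn -1·90°
n=1: pose=(5,5,E); sL=40/549, sR=40/421; mL=40/549, mR=5860/231129; mL+mR=22700/231129 → advance +1; mR−mL=-20/421 → turn -1·90°
n=2: pose=(6,5,S); sL=20/257, sR=20/197; mL=20/257, mR=1370/50629; mL+mR=5310/50629 → advance +1; mR−mL=-10/197 → turn -1·90°
n=3: pose=(6,4,W); sL=8/73, sR=8/97; mL=8/73, mR=484/7081; mL+mR=1260/7081 → advance +1; mR−mL=-4/97 → turn -1·90°
n=4: pose=(5,4,N); sL=1/10, sR=5/64; mL=1/10, mR=39/640; mL+mR=103/640 → advance +1; mR−mL=-5/128 → turn -1·90°
n=5: pose=(5,5,E); sL=40/549, sR=40/421; mL=40/549, mR=5860/231129; mL+mR=22700/231129 → advance +1; mR−mL=-20/421 → turn -1·90°
n=6: pose=(6,5,S); sL=20/257, sR=20/197; mL=20/257, mR=1370/50629; mL+mR=5310/50629 → advance +1; mR−mL=-10/197 → turn -1·90°
n=7: pose=(6,4,W); sL=8/73, sR=8/97; mL=8/73, mR=484/7081; mL+mR=1260/7081 → advance +1; mR−mL=-4/97 → turn -1·90°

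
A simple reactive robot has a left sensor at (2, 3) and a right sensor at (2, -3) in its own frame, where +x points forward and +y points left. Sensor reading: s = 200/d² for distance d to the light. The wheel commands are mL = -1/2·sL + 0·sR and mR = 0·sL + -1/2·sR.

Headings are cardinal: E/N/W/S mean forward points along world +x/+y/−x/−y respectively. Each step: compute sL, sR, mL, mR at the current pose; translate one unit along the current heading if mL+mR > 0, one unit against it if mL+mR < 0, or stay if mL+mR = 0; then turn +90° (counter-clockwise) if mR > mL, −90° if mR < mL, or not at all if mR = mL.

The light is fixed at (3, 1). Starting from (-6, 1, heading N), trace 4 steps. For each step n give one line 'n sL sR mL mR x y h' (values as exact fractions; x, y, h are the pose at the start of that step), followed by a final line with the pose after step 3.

0 50/37 5 -25/37 -5/2 -6 1 N
1 200/53 40/13 -100/53 -20/13 -6 0 E
2 20/17 4 -10/17 -2 -7 0 N
3 40/13 200/89 -20/13 -100/89 -7 -1 E
final -8 -1 N

n=0: pose=(-6,1,N); sL=50/37, sR=5; mL=-25/37, mR=-5/2; mL+mR=-235/74 → advance -1; mR−mL=-135/74 → turn -1·90°
n=1: pose=(-6,0,E); sL=200/53, sR=40/13; mL=-100/53, mR=-20/13; mL+mR=-2360/689 → advance -1; mR−mL=240/689 → turn +1·90°
n=2: pose=(-7,0,N); sL=20/17, sR=4; mL=-10/17, mR=-2; mL+mR=-44/17 → advance -1; mR−mL=-24/17 → turn -1·90°
n=3: pose=(-7,-1,E); sL=40/13, sR=200/89; mL=-20/13, mR=-100/89; mL+mR=-3080/1157 → advance -1; mR−mL=480/1157 → turn +1·90°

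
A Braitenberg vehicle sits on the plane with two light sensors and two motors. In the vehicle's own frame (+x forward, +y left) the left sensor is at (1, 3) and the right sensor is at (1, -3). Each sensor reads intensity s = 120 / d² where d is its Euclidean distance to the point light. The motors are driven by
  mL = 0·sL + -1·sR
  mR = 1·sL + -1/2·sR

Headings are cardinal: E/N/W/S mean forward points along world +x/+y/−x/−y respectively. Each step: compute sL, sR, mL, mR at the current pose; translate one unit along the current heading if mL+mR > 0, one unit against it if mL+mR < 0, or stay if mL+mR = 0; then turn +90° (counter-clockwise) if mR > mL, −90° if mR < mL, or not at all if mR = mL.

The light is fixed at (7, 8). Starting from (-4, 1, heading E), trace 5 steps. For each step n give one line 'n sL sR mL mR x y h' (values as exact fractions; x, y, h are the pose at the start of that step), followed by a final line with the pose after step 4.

n=0: pose=(-4,1,E); sL=30/29, sR=3/5; mL=-3/5, mR=213/290; mL+mR=39/290 → advance +1; mR−mL=387/290 → turn +1·90°
n=1: pose=(-3,1,N); sL=24/41, sR=24/17; mL=-24/17, mR=-84/697; mL+mR=-1068/697 → advance -1; mR−mL=900/697 → turn +1·90°
n=2: pose=(-3,0,W); sL=60/121, sR=60/73; mL=-60/73, mR=750/8833; mL+mR=-6510/8833 → advance -1; mR−mL=8010/8833 → turn +1·90°
n=3: pose=(-2,0,S); sL=40/39, sR=8/15; mL=-8/15, mR=148/195; mL+mR=44/195 → advance +1; mR−mL=84/65 → turn +1·90°
n=4: pose=(-2,-1,E); sL=6/5, sR=15/26; mL=-15/26, mR=237/260; mL+mR=87/260 → advance +1; mR−mL=387/260 → turn +1·90°

0 30/29 3/5 -3/5 213/290 -4 1 E
1 24/41 24/17 -24/17 -84/697 -3 1 N
2 60/121 60/73 -60/73 750/8833 -3 0 W
3 40/39 8/15 -8/15 148/195 -2 0 S
4 6/5 15/26 -15/26 237/260 -2 -1 E
final -1 -1 N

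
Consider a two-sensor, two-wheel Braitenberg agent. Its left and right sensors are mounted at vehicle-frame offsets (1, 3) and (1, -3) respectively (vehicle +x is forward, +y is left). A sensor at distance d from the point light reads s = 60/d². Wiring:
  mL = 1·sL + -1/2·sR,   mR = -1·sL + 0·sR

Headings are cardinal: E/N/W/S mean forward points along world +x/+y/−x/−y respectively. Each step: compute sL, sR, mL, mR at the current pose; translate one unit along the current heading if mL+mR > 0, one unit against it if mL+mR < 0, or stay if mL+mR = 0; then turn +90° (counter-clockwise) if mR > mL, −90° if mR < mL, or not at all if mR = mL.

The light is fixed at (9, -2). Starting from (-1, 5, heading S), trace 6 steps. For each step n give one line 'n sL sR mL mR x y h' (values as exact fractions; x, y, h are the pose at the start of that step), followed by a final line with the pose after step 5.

n=0: pose=(-1,5,S); sL=12/17, sR=12/41; mL=390/697, mR=-12/17; mL+mR=-6/41 → advance -1; mR−mL=-882/697 → turn -1·90°
n=1: pose=(-1,6,W); sL=30/73, sR=30/121; mL=2535/8833, mR=-30/73; mL+mR=-15/121 → advance -1; mR−mL=-6165/8833 → turn -1·90°
n=2: pose=(0,6,N); sL=4/15, sR=20/39; mL=2/195, mR=-4/15; mL+mR=-10/39 → advance -1; mR−mL=-18/65 → turn -1·90°
n=3: pose=(0,5,E); sL=15/41, sR=3/4; mL=-3/328, mR=-15/41; mL+mR=-3/8 → advance -1; mR−mL=-117/328 → turn -1·90°
n=4: pose=(-1,5,S); sL=12/17, sR=12/41; mL=390/697, mR=-12/17; mL+mR=-6/41 → advance -1; mR−mL=-882/697 → turn -1·90°
n=5: pose=(-1,6,W); sL=30/73, sR=30/121; mL=2535/8833, mR=-30/73; mL+mR=-15/121 → advance -1; mR−mL=-6165/8833 → turn -1·90°

0 12/17 12/41 390/697 -12/17 -1 5 S
1 30/73 30/121 2535/8833 -30/73 -1 6 W
2 4/15 20/39 2/195 -4/15 0 6 N
3 15/41 3/4 -3/328 -15/41 0 5 E
4 12/17 12/41 390/697 -12/17 -1 5 S
5 30/73 30/121 2535/8833 -30/73 -1 6 W
final 0 6 N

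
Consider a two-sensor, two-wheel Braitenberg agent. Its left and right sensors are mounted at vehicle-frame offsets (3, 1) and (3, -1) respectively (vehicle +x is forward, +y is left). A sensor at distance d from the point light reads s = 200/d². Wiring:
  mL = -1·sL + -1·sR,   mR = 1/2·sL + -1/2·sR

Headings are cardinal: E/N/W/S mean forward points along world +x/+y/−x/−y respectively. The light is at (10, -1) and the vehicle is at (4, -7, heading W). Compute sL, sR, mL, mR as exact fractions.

20/13 100/53 -2360/689 -120/689

left sensor world pos  = (1, -8); dL² = 130
right sensor world pos = (1, -6); dR² = 106
sL = 200/130 = 20/13
sR = 200/106 = 100/53
mL = -1·sL + -1·sR = -2360/689
mR = 1/2·sL + -1/2·sR = -120/689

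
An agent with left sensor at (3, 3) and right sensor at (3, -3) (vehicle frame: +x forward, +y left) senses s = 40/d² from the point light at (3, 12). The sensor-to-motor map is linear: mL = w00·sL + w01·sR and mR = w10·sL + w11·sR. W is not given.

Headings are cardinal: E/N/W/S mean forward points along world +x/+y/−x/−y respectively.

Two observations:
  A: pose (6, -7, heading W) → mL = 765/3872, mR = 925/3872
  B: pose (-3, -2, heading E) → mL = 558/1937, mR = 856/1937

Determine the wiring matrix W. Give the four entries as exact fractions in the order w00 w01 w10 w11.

1/2 1 1 1

obs A: pose=(6,-7,W) → sL=10/121, sR=5/32, mL=765/3872, mR=925/3872
obs B: pose=(-3,-2,E) → sL=4/13, sR=20/149, mL=558/1937, mR=856/1937
sensor matrix S = [[10/121, 5/32], [4/13, 20/149]]; det S = -69345/1875016
solve [mL_A; mL_B] = S·[w00; w01] and [mR_A; mR_B] = S·[w10; w11]:
  w00 = 1/2, w01 = 1, w10 = 1, w11 = 1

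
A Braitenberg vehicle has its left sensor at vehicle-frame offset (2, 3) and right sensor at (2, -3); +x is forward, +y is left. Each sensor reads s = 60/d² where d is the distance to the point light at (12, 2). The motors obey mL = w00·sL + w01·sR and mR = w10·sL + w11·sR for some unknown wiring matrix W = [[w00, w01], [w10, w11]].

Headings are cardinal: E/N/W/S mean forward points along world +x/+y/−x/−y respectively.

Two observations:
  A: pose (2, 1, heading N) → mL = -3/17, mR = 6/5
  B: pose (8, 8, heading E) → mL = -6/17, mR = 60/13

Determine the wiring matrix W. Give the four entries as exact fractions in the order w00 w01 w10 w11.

-1/2 0 0 1

obs A: pose=(2,1,N) → sL=6/17, sR=6/5, mL=-3/17, mR=6/5
obs B: pose=(8,8,E) → sL=12/17, sR=60/13, mL=-6/17, mR=60/13
sensor matrix S = [[6/17, 6/5], [12/17, 60/13]]; det S = 864/1105
solve [mL_A; mL_B] = S·[w00; w01] and [mR_A; mR_B] = S·[w10; w11]:
  w00 = -1/2, w01 = 0, w10 = 0, w11 = 1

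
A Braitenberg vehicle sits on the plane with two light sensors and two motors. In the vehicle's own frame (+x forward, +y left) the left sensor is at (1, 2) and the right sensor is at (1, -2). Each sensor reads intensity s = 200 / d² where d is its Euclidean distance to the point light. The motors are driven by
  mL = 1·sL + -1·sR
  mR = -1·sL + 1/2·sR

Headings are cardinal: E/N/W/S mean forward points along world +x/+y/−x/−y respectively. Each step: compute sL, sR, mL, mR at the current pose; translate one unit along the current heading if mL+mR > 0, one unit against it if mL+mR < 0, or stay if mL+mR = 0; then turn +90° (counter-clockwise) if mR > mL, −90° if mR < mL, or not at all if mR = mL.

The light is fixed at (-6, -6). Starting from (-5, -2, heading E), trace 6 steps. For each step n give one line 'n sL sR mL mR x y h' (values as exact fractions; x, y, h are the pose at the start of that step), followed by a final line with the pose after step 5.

0 5 25 -20 15/2 -5 -2 E
1 200/29 200/29 0 -100/29 -6 -2 N
2 100/13 100 -1200/13 550/13 -6 -3 E
3 8 200/17 -64/17 -36/17 -7 -3 N
4 50 10 40 -45 -7 -4 W
5 200/13 200/13 0 -100/13 -6 -4 N
final -6 -5 E

n=0: pose=(-5,-2,E); sL=5, sR=25; mL=-20, mR=15/2; mL+mR=-25/2 → advance -1; mR−mL=55/2 → turn +1·90°
n=1: pose=(-6,-2,N); sL=200/29, sR=200/29; mL=0, mR=-100/29; mL+mR=-100/29 → advance -1; mR−mL=-100/29 → turn -1·90°
n=2: pose=(-6,-3,E); sL=100/13, sR=100; mL=-1200/13, mR=550/13; mL+mR=-50 → advance -1; mR−mL=1750/13 → turn +1·90°
n=3: pose=(-7,-3,N); sL=8, sR=200/17; mL=-64/17, mR=-36/17; mL+mR=-100/17 → advance -1; mR−mL=28/17 → turn +1·90°
n=4: pose=(-7,-4,W); sL=50, sR=10; mL=40, mR=-45; mL+mR=-5 → advance -1; mR−mL=-85 → turn -1·90°
n=5: pose=(-6,-4,N); sL=200/13, sR=200/13; mL=0, mR=-100/13; mL+mR=-100/13 → advance -1; mR−mL=-100/13 → turn -1·90°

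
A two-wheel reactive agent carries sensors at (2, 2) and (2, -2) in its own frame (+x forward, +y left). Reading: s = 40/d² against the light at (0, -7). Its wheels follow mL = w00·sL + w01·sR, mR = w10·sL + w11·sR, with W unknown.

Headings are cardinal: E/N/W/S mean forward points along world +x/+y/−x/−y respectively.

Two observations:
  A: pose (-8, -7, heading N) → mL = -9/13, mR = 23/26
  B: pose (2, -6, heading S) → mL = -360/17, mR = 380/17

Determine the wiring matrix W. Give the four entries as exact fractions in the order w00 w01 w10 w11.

obs A: pose=(-8,-7,N) → sL=5/13, sR=1, mL=-9/13, mR=23/26
obs B: pose=(2,-6,S) → sL=40/17, sR=40, mL=-360/17, mR=380/17
sensor matrix S = [[5/13, 1], [40/17, 40]]; det S = 2880/221
solve [mL_A; mL_B] = S·[w00; w01] and [mR_A; mR_B] = S·[w10; w11]:
  w00 = -1/2, w01 = -1/2, w10 = 1, w11 = 1/2

-1/2 -1/2 1 1/2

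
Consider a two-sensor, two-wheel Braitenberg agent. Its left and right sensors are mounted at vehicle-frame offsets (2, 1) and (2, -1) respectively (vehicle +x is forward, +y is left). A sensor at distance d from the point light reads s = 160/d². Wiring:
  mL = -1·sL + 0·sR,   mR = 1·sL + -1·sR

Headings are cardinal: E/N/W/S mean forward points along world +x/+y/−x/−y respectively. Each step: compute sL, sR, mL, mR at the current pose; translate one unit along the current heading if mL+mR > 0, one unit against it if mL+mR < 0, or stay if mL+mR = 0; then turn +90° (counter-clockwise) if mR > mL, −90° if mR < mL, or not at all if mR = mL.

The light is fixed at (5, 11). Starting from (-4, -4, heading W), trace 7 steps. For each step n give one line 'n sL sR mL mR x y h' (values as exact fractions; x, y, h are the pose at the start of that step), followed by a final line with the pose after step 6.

n=0: pose=(-4,-4,W); sL=160/377, sR=160/317; mL=-160/377, mR=-9600/119509; mL+mR=-160/317 → advance -1; mR−mL=41120/119509 → turn +1·90°
n=1: pose=(-3,-4,S); sL=80/169, sR=16/37; mL=-80/169, mR=256/6253; mL+mR=-16/37 → advance -1; mR−mL=3216/6253 → turn +1·90°
n=2: pose=(-3,-3,E); sL=32/41, sR=160/261; mL=-32/41, mR=1792/10701; mL+mR=-160/261 → advance -1; mR−mL=10144/10701 → turn +1·90°
n=3: pose=(-4,-3,N); sL=40/61, sR=10/13; mL=-40/61, mR=-90/793; mL+mR=-10/13 → advance -1; mR−mL=430/793 → turn +1·90°
n=4: pose=(-4,-4,W); sL=160/377, sR=160/317; mL=-160/377, mR=-9600/119509; mL+mR=-160/317 → advance -1; mR−mL=41120/119509 → turn +1·90°
n=5: pose=(-3,-4,S); sL=80/169, sR=16/37; mL=-80/169, mR=256/6253; mL+mR=-16/37 → advance -1; mR−mL=3216/6253 → turn +1·90°
n=6: pose=(-3,-3,E); sL=32/41, sR=160/261; mL=-32/41, mR=1792/10701; mL+mR=-160/261 → advance -1; mR−mL=10144/10701 → turn +1·90°

0 160/377 160/317 -160/377 -9600/119509 -4 -4 W
1 80/169 16/37 -80/169 256/6253 -3 -4 S
2 32/41 160/261 -32/41 1792/10701 -3 -3 E
3 40/61 10/13 -40/61 -90/793 -4 -3 N
4 160/377 160/317 -160/377 -9600/119509 -4 -4 W
5 80/169 16/37 -80/169 256/6253 -3 -4 S
6 32/41 160/261 -32/41 1792/10701 -3 -3 E
final -4 -3 N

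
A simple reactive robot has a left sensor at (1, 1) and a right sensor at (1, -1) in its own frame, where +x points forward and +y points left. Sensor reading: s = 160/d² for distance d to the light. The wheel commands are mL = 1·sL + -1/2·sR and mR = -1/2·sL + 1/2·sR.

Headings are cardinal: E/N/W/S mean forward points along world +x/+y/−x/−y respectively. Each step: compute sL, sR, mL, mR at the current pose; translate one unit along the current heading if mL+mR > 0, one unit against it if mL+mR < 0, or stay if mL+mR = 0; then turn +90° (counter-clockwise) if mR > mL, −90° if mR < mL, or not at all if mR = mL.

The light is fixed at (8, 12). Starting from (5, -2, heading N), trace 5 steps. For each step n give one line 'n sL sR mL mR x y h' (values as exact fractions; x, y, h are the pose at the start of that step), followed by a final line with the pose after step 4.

0 32/37 160/173 2576/6401 192/6401 5 -2 N
1 40/37 4/5 126/185 -26/185 5 -1 E
2 160/197 32/41 3408/8077 -128/8077 6 -1 S
3 80/117 80/89 2440/10413 1120/10413 6 -2 W
4 32/37 160/173 2576/6401 192/6401 5 -2 N
final 5 -1 E

n=0: pose=(5,-2,N); sL=32/37, sR=160/173; mL=2576/6401, mR=192/6401; mL+mR=16/37 → advance +1; mR−mL=-2384/6401 → turn -1·90°
n=1: pose=(5,-1,E); sL=40/37, sR=4/5; mL=126/185, mR=-26/185; mL+mR=20/37 → advance +1; mR−mL=-152/185 → turn -1·90°
n=2: pose=(6,-1,S); sL=160/197, sR=32/41; mL=3408/8077, mR=-128/8077; mL+mR=80/197 → advance +1; mR−mL=-3536/8077 → turn -1·90°
n=3: pose=(6,-2,W); sL=80/117, sR=80/89; mL=2440/10413, mR=1120/10413; mL+mR=40/117 → advance +1; mR−mL=-440/3471 → turn -1·90°
n=4: pose=(5,-2,N); sL=32/37, sR=160/173; mL=2576/6401, mR=192/6401; mL+mR=16/37 → advance +1; mR−mL=-2384/6401 → turn -1·90°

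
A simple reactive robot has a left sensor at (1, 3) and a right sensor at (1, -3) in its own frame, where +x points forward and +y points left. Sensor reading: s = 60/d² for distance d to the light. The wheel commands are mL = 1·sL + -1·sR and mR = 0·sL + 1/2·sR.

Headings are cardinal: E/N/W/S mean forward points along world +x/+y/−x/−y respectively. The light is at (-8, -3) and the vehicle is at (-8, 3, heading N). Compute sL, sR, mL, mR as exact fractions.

30/29 30/29 0 15/29

left sensor world pos  = (-11, 4); dL² = 58
right sensor world pos = (-5, 4); dR² = 58
sL = 60/58 = 30/29
sR = 60/58 = 30/29
mL = 1·sL + -1·sR = 0
mR = 0·sL + 1/2·sR = 15/29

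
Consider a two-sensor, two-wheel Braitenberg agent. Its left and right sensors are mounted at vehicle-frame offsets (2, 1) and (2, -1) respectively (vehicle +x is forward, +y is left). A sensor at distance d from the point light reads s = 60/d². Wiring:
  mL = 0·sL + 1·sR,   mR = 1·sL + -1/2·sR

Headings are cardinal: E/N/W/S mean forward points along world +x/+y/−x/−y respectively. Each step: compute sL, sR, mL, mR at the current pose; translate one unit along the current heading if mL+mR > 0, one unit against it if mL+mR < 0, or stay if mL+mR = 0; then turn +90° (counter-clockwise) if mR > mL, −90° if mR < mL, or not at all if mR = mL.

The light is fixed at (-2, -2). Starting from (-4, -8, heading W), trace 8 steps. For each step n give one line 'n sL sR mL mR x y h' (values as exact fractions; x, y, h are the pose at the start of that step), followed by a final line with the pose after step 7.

n=0: pose=(-4,-8,W); sL=12/13, sR=60/41; mL=60/41, mR=102/533; mL+mR=882/533 → advance +1; mR−mL=-678/533 → turn -1·90°
n=1: pose=(-5,-8,N); sL=15/8, sR=3; mL=3, mR=3/8; mL+mR=27/8 → advance +1; mR−mL=-21/8 → turn -1·90°
n=2: pose=(-5,-7,E); sL=60/17, sR=60/37; mL=60/37, mR=1710/629; mL+mR=2730/629 → advance +1; mR−mL=690/629 → turn +1·90°
n=3: pose=(-4,-7,N); sL=10/3, sR=6; mL=6, mR=1/3; mL+mR=19/3 → advance +1; mR−mL=-17/3 → turn -1·90°
n=4: pose=(-4,-6,E); sL=20/3, sR=12/5; mL=12/5, mR=82/15; mL+mR=118/15 → advance +1; mR−mL=46/15 → turn +1·90°
n=5: pose=(-3,-6,N); sL=15/2, sR=15; mL=15, mR=0; mL+mR=15 → advance +1; mR−mL=-15 → turn -1·90°
n=6: pose=(-3,-5,E); sL=12, sR=60/17; mL=60/17, mR=174/17; mL+mR=234/17 → advance +1; mR−mL=114/17 → turn +1·90°
n=7: pose=(-2,-5,N); sL=30, sR=30; mL=30, mR=15; mL+mR=45 → advance +1; mR−mL=-15 → turn -1·90°

0 12/13 60/41 60/41 102/533 -4 -8 W
1 15/8 3 3 3/8 -5 -8 N
2 60/17 60/37 60/37 1710/629 -5 -7 E
3 10/3 6 6 1/3 -4 -7 N
4 20/3 12/5 12/5 82/15 -4 -6 E
5 15/2 15 15 0 -3 -6 N
6 12 60/17 60/17 174/17 -3 -5 E
7 30 30 30 15 -2 -5 N
final -2 -4 E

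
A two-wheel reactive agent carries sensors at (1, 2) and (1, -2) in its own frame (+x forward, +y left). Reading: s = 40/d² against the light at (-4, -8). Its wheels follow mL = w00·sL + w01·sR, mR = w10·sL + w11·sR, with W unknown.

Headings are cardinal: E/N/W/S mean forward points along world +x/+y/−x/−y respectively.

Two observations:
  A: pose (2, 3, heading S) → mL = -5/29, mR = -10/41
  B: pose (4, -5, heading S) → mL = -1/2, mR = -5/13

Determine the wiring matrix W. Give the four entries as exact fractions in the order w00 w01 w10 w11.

obs A: pose=(2,3,S) → sL=10/41, sR=10/29, mL=-5/29, mR=-10/41
obs B: pose=(4,-5,S) → sL=5/13, sR=1, mL=-1/2, mR=-5/13
sensor matrix S = [[10/41, 10/29], [5/13, 1]]; det S = 1720/15457
solve [mL_A; mL_B] = S·[w00; w01] and [mR_A; mR_B] = S·[w10; w11]:
  w00 = 0, w01 = -1/2, w10 = -1, w11 = 0

0 -1/2 -1 0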